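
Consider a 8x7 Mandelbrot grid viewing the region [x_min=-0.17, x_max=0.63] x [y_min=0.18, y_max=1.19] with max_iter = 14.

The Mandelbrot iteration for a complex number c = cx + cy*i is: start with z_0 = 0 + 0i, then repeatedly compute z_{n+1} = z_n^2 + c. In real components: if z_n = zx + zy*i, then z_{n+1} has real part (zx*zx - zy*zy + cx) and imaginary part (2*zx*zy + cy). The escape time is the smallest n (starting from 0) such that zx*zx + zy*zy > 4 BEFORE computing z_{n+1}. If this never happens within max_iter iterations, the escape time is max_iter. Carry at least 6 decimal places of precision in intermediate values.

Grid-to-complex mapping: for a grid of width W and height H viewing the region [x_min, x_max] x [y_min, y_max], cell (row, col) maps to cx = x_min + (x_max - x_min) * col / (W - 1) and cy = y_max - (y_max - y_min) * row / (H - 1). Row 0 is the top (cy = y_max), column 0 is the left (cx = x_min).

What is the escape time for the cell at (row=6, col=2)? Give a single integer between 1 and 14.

Answer: 14

Derivation:
z_0 = 0 + 0i, c = 0.0586 + 0.1800i
Iter 1: z = 0.0586 + 0.1800i, |z|^2 = 0.0358
Iter 2: z = 0.0296 + 0.2011i, |z|^2 = 0.0413
Iter 3: z = 0.0190 + 0.1919i, |z|^2 = 0.0372
Iter 4: z = 0.0221 + 0.1873i, |z|^2 = 0.0356
Iter 5: z = 0.0240 + 0.1883i, |z|^2 = 0.0360
Iter 6: z = 0.0237 + 0.1890i, |z|^2 = 0.0363
Iter 7: z = 0.0234 + 0.1890i, |z|^2 = 0.0363
Iter 8: z = 0.0234 + 0.1888i, |z|^2 = 0.0362
Iter 9: z = 0.0235 + 0.1888i, |z|^2 = 0.0362
Iter 10: z = 0.0235 + 0.1889i, |z|^2 = 0.0362
Iter 11: z = 0.0235 + 0.1889i, |z|^2 = 0.0362
Iter 12: z = 0.0235 + 0.1889i, |z|^2 = 0.0362
Iter 13: z = 0.0235 + 0.1889i, |z|^2 = 0.0362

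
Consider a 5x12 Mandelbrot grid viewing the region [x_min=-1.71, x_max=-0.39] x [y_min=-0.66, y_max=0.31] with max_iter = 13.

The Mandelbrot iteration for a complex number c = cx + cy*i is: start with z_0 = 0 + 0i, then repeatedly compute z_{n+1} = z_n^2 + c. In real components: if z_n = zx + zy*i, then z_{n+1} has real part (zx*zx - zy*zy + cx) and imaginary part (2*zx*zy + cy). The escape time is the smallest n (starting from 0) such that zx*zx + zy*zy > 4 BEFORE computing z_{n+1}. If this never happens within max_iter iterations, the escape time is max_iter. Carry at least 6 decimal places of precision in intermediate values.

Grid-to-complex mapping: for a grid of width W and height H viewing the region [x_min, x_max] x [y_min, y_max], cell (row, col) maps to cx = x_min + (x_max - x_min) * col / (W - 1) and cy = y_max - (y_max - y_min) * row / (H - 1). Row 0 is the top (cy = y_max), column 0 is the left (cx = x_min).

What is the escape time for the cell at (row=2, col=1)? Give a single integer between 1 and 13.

Answer: 10

Derivation:
z_0 = 0 + 0i, c = -1.3800 + 0.1336i
Iter 1: z = -1.3800 + 0.1336i, |z|^2 = 1.9223
Iter 2: z = 0.5065 + -0.2352i, |z|^2 = 0.3119
Iter 3: z = -1.1787 + -0.1046i, |z|^2 = 1.4004
Iter 4: z = -0.0015 + 0.3803i, |z|^2 = 0.1446
Iter 5: z = -1.5246 + 0.1325i, |z|^2 = 2.3421
Iter 6: z = 0.9270 + -0.2703i, |z|^2 = 0.9324
Iter 7: z = -0.5938 + -0.3675i, |z|^2 = 0.4876
Iter 8: z = -1.1625 + 0.5700i, |z|^2 = 1.6764
Iter 9: z = -0.3535 + -1.1917i, |z|^2 = 1.5452
Iter 10: z = -2.6752 + 0.9762i, |z|^2 = 8.1099
Escaped at iteration 10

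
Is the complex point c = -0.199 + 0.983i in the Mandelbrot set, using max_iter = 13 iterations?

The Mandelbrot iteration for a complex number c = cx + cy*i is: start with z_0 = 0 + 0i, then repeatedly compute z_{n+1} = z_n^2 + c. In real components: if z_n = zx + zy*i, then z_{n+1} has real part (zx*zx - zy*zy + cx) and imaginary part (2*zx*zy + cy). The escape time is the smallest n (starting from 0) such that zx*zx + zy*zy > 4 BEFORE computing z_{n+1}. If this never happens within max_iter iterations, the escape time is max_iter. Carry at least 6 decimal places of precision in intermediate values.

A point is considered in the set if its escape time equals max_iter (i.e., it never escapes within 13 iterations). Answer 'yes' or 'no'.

z_0 = 0 + 0i, c = -0.1990 + 0.9830i
Iter 1: z = -0.1990 + 0.9830i, |z|^2 = 1.0059
Iter 2: z = -1.1257 + 0.5918i, |z|^2 = 1.6174
Iter 3: z = 0.7180 + -0.3493i, |z|^2 = 0.6375
Iter 4: z = 0.1945 + 0.4814i, |z|^2 = 0.2696
Iter 5: z = -0.3929 + 1.1703i, |z|^2 = 1.5240
Iter 6: z = -1.4141 + 0.0633i, |z|^2 = 2.0038
Iter 7: z = 1.7968 + 0.8040i, |z|^2 = 3.8749
Iter 8: z = 2.3831 + 3.8723i, |z|^2 = 20.6738
Escaped at iteration 8

Answer: no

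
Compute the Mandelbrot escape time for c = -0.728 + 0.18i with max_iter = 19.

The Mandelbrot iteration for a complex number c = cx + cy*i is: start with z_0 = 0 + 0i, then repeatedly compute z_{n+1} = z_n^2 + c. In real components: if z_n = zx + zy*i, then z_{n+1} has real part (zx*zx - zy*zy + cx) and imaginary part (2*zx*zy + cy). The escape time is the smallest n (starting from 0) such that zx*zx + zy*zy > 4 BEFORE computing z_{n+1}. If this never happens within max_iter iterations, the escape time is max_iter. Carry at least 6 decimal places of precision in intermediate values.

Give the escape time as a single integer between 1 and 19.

Answer: 19

Derivation:
z_0 = 0 + 0i, c = -0.7280 + 0.1800i
Iter 1: z = -0.7280 + 0.1800i, |z|^2 = 0.5624
Iter 2: z = -0.2304 + -0.0821i, |z|^2 = 0.0598
Iter 3: z = -0.6816 + 0.2178i, |z|^2 = 0.5121
Iter 4: z = -0.3108 + -0.1170i, |z|^2 = 0.1103
Iter 5: z = -0.6451 + 0.2527i, |z|^2 = 0.4800
Iter 6: z = -0.3757 + -0.1460i, |z|^2 = 0.1625
Iter 7: z = -0.6081 + 0.2897i, |z|^2 = 0.4538
Iter 8: z = -0.4421 + -0.1724i, |z|^2 = 0.2252
Iter 9: z = -0.5623 + 0.3324i, |z|^2 = 0.4267
Iter 10: z = -0.5224 + -0.1938i, |z|^2 = 0.3104
Iter 11: z = -0.4927 + 0.3825i, |z|^2 = 0.3891
Iter 12: z = -0.6316 + -0.1969i, |z|^2 = 0.4376
Iter 13: z = -0.3679 + 0.4287i, |z|^2 = 0.3192
Iter 14: z = -0.7765 + -0.1355i, |z|^2 = 0.6212
Iter 15: z = -0.1435 + 0.3904i, |z|^2 = 0.1730
Iter 16: z = -0.8598 + 0.0680i, |z|^2 = 0.7439
Iter 17: z = 0.0067 + 0.0631i, |z|^2 = 0.0040
Iter 18: z = -0.7319 + 0.1808i, |z|^2 = 0.5684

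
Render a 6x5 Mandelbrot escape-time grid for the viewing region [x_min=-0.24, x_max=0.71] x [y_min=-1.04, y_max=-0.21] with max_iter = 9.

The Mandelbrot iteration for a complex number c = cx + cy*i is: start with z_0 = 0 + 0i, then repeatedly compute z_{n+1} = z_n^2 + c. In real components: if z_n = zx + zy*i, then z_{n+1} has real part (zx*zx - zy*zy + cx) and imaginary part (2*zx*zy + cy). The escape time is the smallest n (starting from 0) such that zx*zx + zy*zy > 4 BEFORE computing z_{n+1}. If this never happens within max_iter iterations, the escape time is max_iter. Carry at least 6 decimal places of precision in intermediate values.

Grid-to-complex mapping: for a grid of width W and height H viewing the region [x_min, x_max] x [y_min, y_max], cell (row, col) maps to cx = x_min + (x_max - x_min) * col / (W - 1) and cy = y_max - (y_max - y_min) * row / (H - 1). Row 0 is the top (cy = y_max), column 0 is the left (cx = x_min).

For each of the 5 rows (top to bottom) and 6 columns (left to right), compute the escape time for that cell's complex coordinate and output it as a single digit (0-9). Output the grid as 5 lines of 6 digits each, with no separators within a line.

Answer: 999953
999953
999943
995432
664322

Derivation:
(row=0, col=0): c = -0.2400 + -0.2100i → escape time 9
(row=0, col=1): c = -0.0500 + -0.2100i → escape time 9
(row=0, col=2): c = 0.1400 + -0.2100i → escape time 9
(row=0, col=3): c = 0.3300 + -0.2100i → escape time 9
(row=0, col=4): c = 0.5200 + -0.2100i → escape time 5
(row=0, col=5): c = 0.7100 + -0.2100i → escape time 3
(row=1, col=0): c = -0.2400 + -0.4175i → escape time 9
(row=1, col=1): c = -0.0500 + -0.4175i → escape time 9
(row=1, col=2): c = 0.1400 + -0.4175i → escape time 9
(row=1, col=3): c = 0.3300 + -0.4175i → escape time 9
(row=1, col=4): c = 0.5200 + -0.4175i → escape time 5
(row=1, col=5): c = 0.7100 + -0.4175i → escape time 3
(row=2, col=0): c = -0.2400 + -0.6250i → escape time 9
(row=2, col=1): c = -0.0500 + -0.6250i → escape time 9
(row=2, col=2): c = 0.1400 + -0.6250i → escape time 9
(row=2, col=3): c = 0.3300 + -0.6250i → escape time 9
(row=2, col=4): c = 0.5200 + -0.6250i → escape time 4
(row=2, col=5): c = 0.7100 + -0.6250i → escape time 3
(row=3, col=0): c = -0.2400 + -0.8325i → escape time 9
(row=3, col=1): c = -0.0500 + -0.8325i → escape time 9
(row=3, col=2): c = 0.1400 + -0.8325i → escape time 5
(row=3, col=3): c = 0.3300 + -0.8325i → escape time 4
(row=3, col=4): c = 0.5200 + -0.8325i → escape time 3
(row=3, col=5): c = 0.7100 + -0.8325i → escape time 2
(row=4, col=0): c = -0.2400 + -1.0400i → escape time 6
(row=4, col=1): c = -0.0500 + -1.0400i → escape time 6
(row=4, col=2): c = 0.1400 + -1.0400i → escape time 4
(row=4, col=3): c = 0.3300 + -1.0400i → escape time 3
(row=4, col=4): c = 0.5200 + -1.0400i → escape time 2
(row=4, col=5): c = 0.7100 + -1.0400i → escape time 2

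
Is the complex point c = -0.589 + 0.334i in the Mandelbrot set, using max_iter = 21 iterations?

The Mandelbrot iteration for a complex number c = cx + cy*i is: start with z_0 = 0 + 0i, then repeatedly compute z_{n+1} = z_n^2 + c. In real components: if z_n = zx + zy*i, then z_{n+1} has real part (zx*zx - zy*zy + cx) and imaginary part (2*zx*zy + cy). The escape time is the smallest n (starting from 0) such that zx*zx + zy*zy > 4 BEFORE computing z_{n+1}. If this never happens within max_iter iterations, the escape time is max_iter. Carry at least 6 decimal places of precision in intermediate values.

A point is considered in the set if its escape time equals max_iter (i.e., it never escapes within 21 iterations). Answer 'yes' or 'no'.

Answer: yes

Derivation:
z_0 = 0 + 0i, c = -0.5890 + 0.3340i
Iter 1: z = -0.5890 + 0.3340i, |z|^2 = 0.4585
Iter 2: z = -0.3536 + -0.0595i, |z|^2 = 0.1286
Iter 3: z = -0.4675 + 0.3760i, |z|^2 = 0.3599
Iter 4: z = -0.5119 + -0.0176i, |z|^2 = 0.2623
Iter 5: z = -0.3273 + 0.3520i, |z|^2 = 0.2310
Iter 6: z = -0.6058 + 0.1036i, |z|^2 = 0.3777
Iter 7: z = -0.2327 + 0.2085i, |z|^2 = 0.0976
Iter 8: z = -0.5783 + 0.2369i, |z|^2 = 0.3906
Iter 9: z = -0.3107 + 0.0600i, |z|^2 = 0.1001
Iter 10: z = -0.4961 + 0.2967i, |z|^2 = 0.3341
Iter 11: z = -0.4310 + 0.0396i, |z|^2 = 0.1873
Iter 12: z = -0.4048 + 0.2999i, |z|^2 = 0.2538
Iter 13: z = -0.5150 + 0.0912i, |z|^2 = 0.2736
Iter 14: z = -0.3320 + 0.2400i, |z|^2 = 0.1679
Iter 15: z = -0.5364 + 0.1746i, |z|^2 = 0.3182
Iter 16: z = -0.3318 + 0.1467i, |z|^2 = 0.1316
Iter 17: z = -0.5004 + 0.2366i, |z|^2 = 0.3064
Iter 18: z = -0.3946 + 0.0972i, |z|^2 = 0.1651
Iter 19: z = -0.4428 + 0.2573i, |z|^2 = 0.2623
Iter 20: z = -0.4592 + 0.1061i, |z|^2 = 0.2221
Did not escape in 21 iterations → in set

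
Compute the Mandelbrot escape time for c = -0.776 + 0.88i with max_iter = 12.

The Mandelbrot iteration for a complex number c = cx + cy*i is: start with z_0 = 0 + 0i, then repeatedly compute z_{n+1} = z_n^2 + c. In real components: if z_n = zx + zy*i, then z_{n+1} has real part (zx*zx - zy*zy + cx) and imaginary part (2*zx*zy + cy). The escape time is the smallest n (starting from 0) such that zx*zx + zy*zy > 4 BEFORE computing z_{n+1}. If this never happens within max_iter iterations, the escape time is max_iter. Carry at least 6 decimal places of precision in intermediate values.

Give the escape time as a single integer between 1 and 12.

Answer: 4

Derivation:
z_0 = 0 + 0i, c = -0.7760 + 0.8800i
Iter 1: z = -0.7760 + 0.8800i, |z|^2 = 1.3766
Iter 2: z = -0.9482 + -0.4858i, |z|^2 = 1.1351
Iter 3: z = -0.1128 + 1.8012i, |z|^2 = 3.2571
Iter 4: z = -4.0077 + 0.4735i, |z|^2 = 16.2855
Escaped at iteration 4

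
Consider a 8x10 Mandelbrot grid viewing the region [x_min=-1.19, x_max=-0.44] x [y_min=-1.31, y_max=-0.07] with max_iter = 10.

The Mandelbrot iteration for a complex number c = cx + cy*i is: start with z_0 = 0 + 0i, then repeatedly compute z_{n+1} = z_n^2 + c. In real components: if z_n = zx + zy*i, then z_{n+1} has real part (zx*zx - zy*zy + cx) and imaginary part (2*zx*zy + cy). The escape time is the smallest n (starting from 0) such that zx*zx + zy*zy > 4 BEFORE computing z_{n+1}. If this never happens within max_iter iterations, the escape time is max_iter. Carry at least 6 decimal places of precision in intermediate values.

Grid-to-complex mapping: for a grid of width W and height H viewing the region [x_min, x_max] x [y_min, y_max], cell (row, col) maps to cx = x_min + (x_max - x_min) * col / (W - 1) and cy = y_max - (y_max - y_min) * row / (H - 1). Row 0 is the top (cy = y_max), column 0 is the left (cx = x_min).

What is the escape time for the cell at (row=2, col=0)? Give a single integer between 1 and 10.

z_0 = 0 + 0i, c = -1.1900 + -0.3456i
Iter 1: z = -1.1900 + -0.3456i, |z|^2 = 1.5355
Iter 2: z = 0.1067 + 0.4769i, |z|^2 = 0.2388
Iter 3: z = -1.4060 + -0.2438i, |z|^2 = 2.0363
Iter 4: z = 0.7275 + 0.3400i, |z|^2 = 0.6448
Iter 5: z = -0.7764 + 0.1491i, |z|^2 = 0.6251
Iter 6: z = -0.6094 + -0.5771i, |z|^2 = 0.7045
Iter 7: z = -1.1517 + 0.3579i, |z|^2 = 1.4546
Iter 8: z = 0.0084 + -1.1699i, |z|^2 = 1.3687
Iter 9: z = -2.5586 + -0.3653i, |z|^2 = 6.6799
Escaped at iteration 9

Answer: 9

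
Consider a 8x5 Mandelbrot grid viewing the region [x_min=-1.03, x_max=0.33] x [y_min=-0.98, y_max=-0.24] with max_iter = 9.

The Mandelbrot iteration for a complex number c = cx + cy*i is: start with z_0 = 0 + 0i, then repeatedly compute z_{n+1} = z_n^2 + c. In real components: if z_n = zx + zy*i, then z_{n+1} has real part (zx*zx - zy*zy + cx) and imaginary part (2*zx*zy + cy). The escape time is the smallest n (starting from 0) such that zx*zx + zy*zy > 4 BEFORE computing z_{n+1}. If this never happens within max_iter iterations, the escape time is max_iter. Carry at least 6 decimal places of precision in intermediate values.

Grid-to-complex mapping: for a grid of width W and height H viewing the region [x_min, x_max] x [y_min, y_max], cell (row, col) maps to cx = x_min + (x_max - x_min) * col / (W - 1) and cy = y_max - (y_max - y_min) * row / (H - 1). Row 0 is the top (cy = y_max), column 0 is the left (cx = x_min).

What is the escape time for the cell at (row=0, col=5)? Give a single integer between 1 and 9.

Answer: 9

Derivation:
z_0 = 0 + 0i, c = -0.0586 + -0.2400i
Iter 1: z = -0.0586 + -0.2400i, |z|^2 = 0.0610
Iter 2: z = -0.1127 + -0.2119i, |z|^2 = 0.0576
Iter 3: z = -0.0908 + -0.1922i, |z|^2 = 0.0452
Iter 4: z = -0.0873 + -0.2051i, |z|^2 = 0.0497
Iter 5: z = -0.0930 + -0.2042i, |z|^2 = 0.0503
Iter 6: z = -0.0916 + -0.2020i, |z|^2 = 0.0492
Iter 7: z = -0.0910 + -0.2030i, |z|^2 = 0.0495
Iter 8: z = -0.0915 + -0.2031i, |z|^2 = 0.0496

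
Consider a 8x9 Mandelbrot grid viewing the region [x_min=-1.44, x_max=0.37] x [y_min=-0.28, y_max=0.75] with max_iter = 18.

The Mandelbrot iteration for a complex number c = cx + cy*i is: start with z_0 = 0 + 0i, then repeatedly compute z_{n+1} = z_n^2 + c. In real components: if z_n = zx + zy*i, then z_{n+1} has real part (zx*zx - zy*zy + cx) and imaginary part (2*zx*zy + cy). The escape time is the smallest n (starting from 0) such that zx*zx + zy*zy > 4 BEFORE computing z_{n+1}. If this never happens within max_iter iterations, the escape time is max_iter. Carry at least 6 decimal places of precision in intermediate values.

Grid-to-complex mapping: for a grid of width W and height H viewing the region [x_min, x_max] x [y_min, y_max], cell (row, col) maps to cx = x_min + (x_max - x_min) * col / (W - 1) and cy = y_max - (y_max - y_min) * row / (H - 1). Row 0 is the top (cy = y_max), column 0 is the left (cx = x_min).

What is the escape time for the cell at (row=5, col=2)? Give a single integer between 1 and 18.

z_0 = 0 + 0i, c = -0.9229 + 0.1062i
Iter 1: z = -0.9229 + 0.1062i, |z|^2 = 0.8630
Iter 2: z = -0.0825 + -0.0899i, |z|^2 = 0.0149
Iter 3: z = -0.9241 + 0.1211i, |z|^2 = 0.8687
Iter 4: z = -0.0835 + -0.1175i, |z|^2 = 0.0208
Iter 5: z = -0.9297 + 0.1259i, |z|^2 = 0.8802
Iter 6: z = -0.0744 + -0.1278i, |z|^2 = 0.0219
Iter 7: z = -0.9337 + 0.1253i, |z|^2 = 0.8874
Iter 8: z = -0.0668 + -0.1276i, |z|^2 = 0.0208
Iter 9: z = -0.9347 + 0.1233i, |z|^2 = 0.8888
Iter 10: z = -0.0644 + -0.1243i, |z|^2 = 0.0196
Iter 11: z = -0.9341 + 0.1223i, |z|^2 = 0.8876
Iter 12: z = -0.0652 + -0.1222i, |z|^2 = 0.0192
Iter 13: z = -0.9335 + 0.1222i, |z|^2 = 0.8864
Iter 14: z = -0.0663 + -0.1219i, |z|^2 = 0.0192
Iter 15: z = -0.9333 + 0.1224i, |z|^2 = 0.8861
Iter 16: z = -0.0668 + -0.1222i, |z|^2 = 0.0194
Iter 17: z = -0.9333 + 0.1226i, |z|^2 = 0.8861

Answer: 18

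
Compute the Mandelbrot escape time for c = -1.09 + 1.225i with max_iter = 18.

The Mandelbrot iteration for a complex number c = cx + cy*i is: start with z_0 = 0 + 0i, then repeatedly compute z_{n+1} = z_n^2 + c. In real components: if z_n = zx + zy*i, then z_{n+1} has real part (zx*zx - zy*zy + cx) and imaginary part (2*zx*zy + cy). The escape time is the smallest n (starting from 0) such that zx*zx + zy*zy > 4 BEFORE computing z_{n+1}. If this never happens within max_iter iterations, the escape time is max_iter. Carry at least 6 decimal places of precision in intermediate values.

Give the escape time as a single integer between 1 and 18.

z_0 = 0 + 0i, c = -1.0900 + 1.2250i
Iter 1: z = -1.0900 + 1.2250i, |z|^2 = 2.6887
Iter 2: z = -1.4025 + -1.4455i, |z|^2 = 4.0565
Escaped at iteration 2

Answer: 2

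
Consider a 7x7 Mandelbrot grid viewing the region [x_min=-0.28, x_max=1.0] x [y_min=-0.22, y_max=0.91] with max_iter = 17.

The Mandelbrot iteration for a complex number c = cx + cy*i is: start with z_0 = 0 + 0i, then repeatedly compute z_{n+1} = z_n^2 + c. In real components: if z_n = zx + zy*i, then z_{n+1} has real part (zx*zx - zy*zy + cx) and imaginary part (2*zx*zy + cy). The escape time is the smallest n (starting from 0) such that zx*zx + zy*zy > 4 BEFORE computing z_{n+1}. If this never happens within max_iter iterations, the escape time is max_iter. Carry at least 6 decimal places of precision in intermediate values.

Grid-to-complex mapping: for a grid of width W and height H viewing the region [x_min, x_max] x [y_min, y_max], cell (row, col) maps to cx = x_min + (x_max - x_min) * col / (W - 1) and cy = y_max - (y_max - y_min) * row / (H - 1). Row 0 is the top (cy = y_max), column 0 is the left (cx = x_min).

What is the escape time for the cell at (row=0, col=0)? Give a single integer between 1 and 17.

Answer: 7

Derivation:
z_0 = 0 + 0i, c = -0.2800 + 0.9100i
Iter 1: z = -0.2800 + 0.9100i, |z|^2 = 0.9065
Iter 2: z = -1.0297 + 0.4004i, |z|^2 = 1.2206
Iter 3: z = 0.6200 + 0.0854i, |z|^2 = 0.3916
Iter 4: z = 0.0971 + 1.0159i, |z|^2 = 1.0415
Iter 5: z = -1.3027 + 1.1072i, |z|^2 = 2.9228
Iter 6: z = 0.1910 + -1.9746i, |z|^2 = 3.9355
Iter 7: z = -4.1426 + 0.1557i, |z|^2 = 17.1850
Escaped at iteration 7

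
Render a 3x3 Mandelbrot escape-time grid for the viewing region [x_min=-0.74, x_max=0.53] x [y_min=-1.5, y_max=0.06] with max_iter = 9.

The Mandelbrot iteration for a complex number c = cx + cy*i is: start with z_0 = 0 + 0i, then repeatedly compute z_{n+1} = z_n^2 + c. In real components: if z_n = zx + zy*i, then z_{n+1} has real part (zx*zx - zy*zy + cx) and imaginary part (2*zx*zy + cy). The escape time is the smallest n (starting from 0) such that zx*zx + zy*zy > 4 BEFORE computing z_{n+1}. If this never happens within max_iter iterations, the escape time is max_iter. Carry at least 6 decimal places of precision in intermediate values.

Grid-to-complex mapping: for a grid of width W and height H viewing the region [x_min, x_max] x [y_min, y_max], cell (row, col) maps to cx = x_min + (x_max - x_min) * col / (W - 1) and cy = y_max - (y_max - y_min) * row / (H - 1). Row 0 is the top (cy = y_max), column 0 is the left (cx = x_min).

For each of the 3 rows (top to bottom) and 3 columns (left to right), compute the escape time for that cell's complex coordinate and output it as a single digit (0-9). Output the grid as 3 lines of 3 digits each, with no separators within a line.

Answer: 995
493
222

Derivation:
(row=0, col=0): c = -0.7400 + 0.0600i → escape time 9
(row=0, col=1): c = -0.1050 + 0.0600i → escape time 9
(row=0, col=2): c = 0.5300 + 0.0600i → escape time 5
(row=1, col=0): c = -0.7400 + -0.7200i → escape time 4
(row=1, col=1): c = -0.1050 + -0.7200i → escape time 9
(row=1, col=2): c = 0.5300 + -0.7200i → escape time 3
(row=2, col=0): c = -0.7400 + -1.5000i → escape time 2
(row=2, col=1): c = -0.1050 + -1.5000i → escape time 2
(row=2, col=2): c = 0.5300 + -1.5000i → escape time 2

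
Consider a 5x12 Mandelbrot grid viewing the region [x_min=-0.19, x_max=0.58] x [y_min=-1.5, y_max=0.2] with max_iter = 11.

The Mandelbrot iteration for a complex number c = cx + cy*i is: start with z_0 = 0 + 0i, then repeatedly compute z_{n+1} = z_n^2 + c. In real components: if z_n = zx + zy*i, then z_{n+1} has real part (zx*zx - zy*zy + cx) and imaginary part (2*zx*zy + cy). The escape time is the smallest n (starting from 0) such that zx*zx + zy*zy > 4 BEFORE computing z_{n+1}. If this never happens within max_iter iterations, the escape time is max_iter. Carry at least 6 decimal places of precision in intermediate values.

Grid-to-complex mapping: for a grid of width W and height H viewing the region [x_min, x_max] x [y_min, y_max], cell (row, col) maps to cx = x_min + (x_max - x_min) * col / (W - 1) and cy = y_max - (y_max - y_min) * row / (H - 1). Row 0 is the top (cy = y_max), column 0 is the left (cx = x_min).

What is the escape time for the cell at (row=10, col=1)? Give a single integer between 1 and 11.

z_0 = 0 + 0i, c = 0.0025 + -1.3455i
Iter 1: z = 0.0025 + -1.3455i, |z|^2 = 1.8103
Iter 2: z = -1.8077 + -1.3522i, |z|^2 = 5.0963
Escaped at iteration 2

Answer: 2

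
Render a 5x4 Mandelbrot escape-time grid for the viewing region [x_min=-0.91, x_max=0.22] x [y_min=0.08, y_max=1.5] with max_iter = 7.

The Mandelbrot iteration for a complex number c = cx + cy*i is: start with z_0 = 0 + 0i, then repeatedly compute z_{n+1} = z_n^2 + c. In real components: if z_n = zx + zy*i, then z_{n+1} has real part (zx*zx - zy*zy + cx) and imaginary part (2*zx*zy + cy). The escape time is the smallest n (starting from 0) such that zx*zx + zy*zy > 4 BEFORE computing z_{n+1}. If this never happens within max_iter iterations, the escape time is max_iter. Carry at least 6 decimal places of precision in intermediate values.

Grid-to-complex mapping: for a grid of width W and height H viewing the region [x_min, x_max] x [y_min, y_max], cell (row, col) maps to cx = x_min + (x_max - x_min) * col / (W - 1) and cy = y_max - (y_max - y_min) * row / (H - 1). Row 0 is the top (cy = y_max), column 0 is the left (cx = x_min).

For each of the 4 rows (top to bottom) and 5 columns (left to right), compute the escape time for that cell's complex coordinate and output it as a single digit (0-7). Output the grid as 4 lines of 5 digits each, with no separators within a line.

Answer: 22222
34574
57777
77777

Derivation:
(row=0, col=0): c = -0.9100 + 1.5000i → escape time 2
(row=0, col=1): c = -0.6275 + 1.5000i → escape time 2
(row=0, col=2): c = -0.3450 + 1.5000i → escape time 2
(row=0, col=3): c = -0.0625 + 1.5000i → escape time 2
(row=0, col=4): c = 0.2200 + 1.5000i → escape time 2
(row=1, col=0): c = -0.9100 + 1.0267i → escape time 3
(row=1, col=1): c = -0.6275 + 1.0267i → escape time 4
(row=1, col=2): c = -0.3450 + 1.0267i → escape time 5
(row=1, col=3): c = -0.0625 + 1.0267i → escape time 7
(row=1, col=4): c = 0.2200 + 1.0267i → escape time 4
(row=2, col=0): c = -0.9100 + 0.5533i → escape time 5
(row=2, col=1): c = -0.6275 + 0.5533i → escape time 7
(row=2, col=2): c = -0.3450 + 0.5533i → escape time 7
(row=2, col=3): c = -0.0625 + 0.5533i → escape time 7
(row=2, col=4): c = 0.2200 + 0.5533i → escape time 7
(row=3, col=0): c = -0.9100 + 0.0800i → escape time 7
(row=3, col=1): c = -0.6275 + 0.0800i → escape time 7
(row=3, col=2): c = -0.3450 + 0.0800i → escape time 7
(row=3, col=3): c = -0.0625 + 0.0800i → escape time 7
(row=3, col=4): c = 0.2200 + 0.0800i → escape time 7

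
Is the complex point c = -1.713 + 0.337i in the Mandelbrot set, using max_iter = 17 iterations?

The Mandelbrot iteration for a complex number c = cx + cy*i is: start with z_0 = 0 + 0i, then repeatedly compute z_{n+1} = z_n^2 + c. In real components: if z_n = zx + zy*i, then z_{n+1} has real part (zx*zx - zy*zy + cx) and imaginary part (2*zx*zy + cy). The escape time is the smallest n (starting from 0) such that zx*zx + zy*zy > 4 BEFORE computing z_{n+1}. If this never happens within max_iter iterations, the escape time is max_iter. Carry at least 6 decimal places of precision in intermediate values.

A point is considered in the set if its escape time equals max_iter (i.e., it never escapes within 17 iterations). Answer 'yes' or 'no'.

Answer: no

Derivation:
z_0 = 0 + 0i, c = -1.7130 + 0.3370i
Iter 1: z = -1.7130 + 0.3370i, |z|^2 = 3.0479
Iter 2: z = 1.1078 + -0.8176i, |z|^2 = 1.8956
Iter 3: z = -1.1542 + -1.4744i, |z|^2 = 3.5060
Iter 4: z = -2.5547 + 3.7404i, |z|^2 = 20.5173
Escaped at iteration 4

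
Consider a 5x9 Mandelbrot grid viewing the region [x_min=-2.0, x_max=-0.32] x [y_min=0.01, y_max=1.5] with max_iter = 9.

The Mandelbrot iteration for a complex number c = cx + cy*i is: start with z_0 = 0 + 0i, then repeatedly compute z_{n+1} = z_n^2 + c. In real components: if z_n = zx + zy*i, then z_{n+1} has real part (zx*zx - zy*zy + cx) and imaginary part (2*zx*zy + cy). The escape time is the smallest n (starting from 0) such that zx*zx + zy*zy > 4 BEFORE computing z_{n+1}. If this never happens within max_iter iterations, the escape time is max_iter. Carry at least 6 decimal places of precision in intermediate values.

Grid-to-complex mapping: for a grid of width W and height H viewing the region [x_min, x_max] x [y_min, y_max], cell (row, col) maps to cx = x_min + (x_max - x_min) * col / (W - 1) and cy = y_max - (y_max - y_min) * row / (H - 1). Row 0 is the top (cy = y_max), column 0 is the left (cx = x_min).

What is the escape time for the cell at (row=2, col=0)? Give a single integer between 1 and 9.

z_0 = 0 + 0i, c = -2.0000 + 1.1275i
Iter 1: z = -2.0000 + 1.1275i, |z|^2 = 5.2713
Escaped at iteration 1

Answer: 1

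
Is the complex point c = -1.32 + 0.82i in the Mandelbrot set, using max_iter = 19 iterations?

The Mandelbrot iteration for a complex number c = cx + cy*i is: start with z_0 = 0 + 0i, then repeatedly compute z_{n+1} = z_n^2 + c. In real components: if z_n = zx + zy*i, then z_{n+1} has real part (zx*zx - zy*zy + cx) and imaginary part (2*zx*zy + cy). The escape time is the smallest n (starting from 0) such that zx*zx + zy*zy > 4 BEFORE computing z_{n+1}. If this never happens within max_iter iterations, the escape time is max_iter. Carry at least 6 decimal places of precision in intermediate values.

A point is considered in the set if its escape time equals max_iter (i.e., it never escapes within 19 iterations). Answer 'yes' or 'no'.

Answer: no

Derivation:
z_0 = 0 + 0i, c = -1.3200 + 0.8200i
Iter 1: z = -1.3200 + 0.8200i, |z|^2 = 2.4148
Iter 2: z = -0.2500 + -1.3448i, |z|^2 = 1.8710
Iter 3: z = -3.0660 + 1.4924i, |z|^2 = 11.6275
Escaped at iteration 3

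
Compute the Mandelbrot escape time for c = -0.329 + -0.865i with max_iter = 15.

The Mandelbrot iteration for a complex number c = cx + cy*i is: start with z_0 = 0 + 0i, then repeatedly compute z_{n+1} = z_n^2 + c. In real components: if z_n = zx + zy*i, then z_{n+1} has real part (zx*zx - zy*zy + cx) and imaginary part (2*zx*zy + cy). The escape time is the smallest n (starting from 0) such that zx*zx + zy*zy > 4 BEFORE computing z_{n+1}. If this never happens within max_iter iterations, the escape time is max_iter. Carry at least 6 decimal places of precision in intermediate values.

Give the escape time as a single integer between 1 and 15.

z_0 = 0 + 0i, c = -0.3290 + -0.8650i
Iter 1: z = -0.3290 + -0.8650i, |z|^2 = 0.8565
Iter 2: z = -0.9690 + -0.2958i, |z|^2 = 1.0264
Iter 3: z = 0.5224 + -0.2917i, |z|^2 = 0.3580
Iter 4: z = -0.1412 + -1.1698i, |z|^2 = 1.3883
Iter 5: z = -1.6774 + -0.5347i, |z|^2 = 3.0997
Iter 6: z = 2.1988 + 0.9290i, |z|^2 = 5.6978
Escaped at iteration 6

Answer: 6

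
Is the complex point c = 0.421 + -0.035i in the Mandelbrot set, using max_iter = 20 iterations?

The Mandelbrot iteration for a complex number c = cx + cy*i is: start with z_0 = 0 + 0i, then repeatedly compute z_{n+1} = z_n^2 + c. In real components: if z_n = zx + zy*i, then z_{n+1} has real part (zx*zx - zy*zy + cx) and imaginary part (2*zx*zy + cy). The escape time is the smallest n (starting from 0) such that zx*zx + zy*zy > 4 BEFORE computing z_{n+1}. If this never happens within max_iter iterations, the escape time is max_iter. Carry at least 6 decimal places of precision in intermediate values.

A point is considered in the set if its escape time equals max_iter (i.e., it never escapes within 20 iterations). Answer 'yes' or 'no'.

z_0 = 0 + 0i, c = 0.4210 + -0.0350i
Iter 1: z = 0.4210 + -0.0350i, |z|^2 = 0.1785
Iter 2: z = 0.5970 + -0.0645i, |z|^2 = 0.3606
Iter 3: z = 0.7733 + -0.1120i, |z|^2 = 0.6105
Iter 4: z = 1.0064 + -0.2082i, |z|^2 = 1.0562
Iter 5: z = 1.3905 + -0.4540i, |z|^2 = 2.1397
Iter 6: z = 2.1484 + -1.2977i, |z|^2 = 6.2996
Escaped at iteration 6

Answer: no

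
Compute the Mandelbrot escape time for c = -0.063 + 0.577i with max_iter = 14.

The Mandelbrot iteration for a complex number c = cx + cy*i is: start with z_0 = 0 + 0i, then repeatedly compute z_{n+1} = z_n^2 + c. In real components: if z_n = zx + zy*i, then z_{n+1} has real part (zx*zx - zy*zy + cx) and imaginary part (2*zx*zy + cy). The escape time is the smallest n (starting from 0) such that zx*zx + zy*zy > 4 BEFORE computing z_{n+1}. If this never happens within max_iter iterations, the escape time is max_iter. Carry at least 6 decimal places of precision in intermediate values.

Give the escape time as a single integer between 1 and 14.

Answer: 14

Derivation:
z_0 = 0 + 0i, c = -0.0630 + 0.5770i
Iter 1: z = -0.0630 + 0.5770i, |z|^2 = 0.3369
Iter 2: z = -0.3920 + 0.5043i, |z|^2 = 0.4079
Iter 3: z = -0.1637 + 0.1817i, |z|^2 = 0.0598
Iter 4: z = -0.0692 + 0.5175i, |z|^2 = 0.2726
Iter 5: z = -0.3260 + 0.5054i, |z|^2 = 0.3617
Iter 6: z = -0.2121 + 0.2475i, |z|^2 = 0.1062
Iter 7: z = -0.0793 + 0.4720i, |z|^2 = 0.2291
Iter 8: z = -0.2795 + 0.5022i, |z|^2 = 0.3303
Iter 9: z = -0.2370 + 0.2962i, |z|^2 = 0.1440
Iter 10: z = -0.0946 + 0.4366i, |z|^2 = 0.1995
Iter 11: z = -0.2446 + 0.4944i, |z|^2 = 0.3043
Iter 12: z = -0.2476 + 0.3351i, |z|^2 = 0.1736
Iter 13: z = -0.1140 + 0.4111i, |z|^2 = 0.1820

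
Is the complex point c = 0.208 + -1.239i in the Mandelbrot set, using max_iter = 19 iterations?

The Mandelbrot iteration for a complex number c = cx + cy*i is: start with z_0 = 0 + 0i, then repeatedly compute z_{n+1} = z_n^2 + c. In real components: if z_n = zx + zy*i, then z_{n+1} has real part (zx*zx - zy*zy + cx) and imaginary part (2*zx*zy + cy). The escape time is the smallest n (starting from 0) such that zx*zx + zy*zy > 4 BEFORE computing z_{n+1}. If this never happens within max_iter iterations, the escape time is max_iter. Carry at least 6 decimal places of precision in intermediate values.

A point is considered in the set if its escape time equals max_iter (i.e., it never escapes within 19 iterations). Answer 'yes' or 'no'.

Answer: no

Derivation:
z_0 = 0 + 0i, c = 0.2080 + -1.2390i
Iter 1: z = 0.2080 + -1.2390i, |z|^2 = 1.5784
Iter 2: z = -1.2839 + -1.7544i, |z|^2 = 4.7263
Escaped at iteration 2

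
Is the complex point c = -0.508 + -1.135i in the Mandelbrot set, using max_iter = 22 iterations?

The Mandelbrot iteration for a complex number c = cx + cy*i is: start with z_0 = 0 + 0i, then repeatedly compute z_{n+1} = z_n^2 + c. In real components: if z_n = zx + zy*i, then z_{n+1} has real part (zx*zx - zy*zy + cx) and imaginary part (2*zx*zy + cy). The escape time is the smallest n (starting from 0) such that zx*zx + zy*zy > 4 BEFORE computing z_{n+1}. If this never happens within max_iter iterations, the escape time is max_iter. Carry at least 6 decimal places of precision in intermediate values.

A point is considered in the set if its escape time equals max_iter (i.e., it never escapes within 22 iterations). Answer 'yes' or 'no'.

Answer: no

Derivation:
z_0 = 0 + 0i, c = -0.5080 + -1.1350i
Iter 1: z = -0.5080 + -1.1350i, |z|^2 = 1.5463
Iter 2: z = -1.5382 + 0.0182i, |z|^2 = 2.3663
Iter 3: z = 1.8576 + -1.1909i, |z|^2 = 4.8689
Escaped at iteration 3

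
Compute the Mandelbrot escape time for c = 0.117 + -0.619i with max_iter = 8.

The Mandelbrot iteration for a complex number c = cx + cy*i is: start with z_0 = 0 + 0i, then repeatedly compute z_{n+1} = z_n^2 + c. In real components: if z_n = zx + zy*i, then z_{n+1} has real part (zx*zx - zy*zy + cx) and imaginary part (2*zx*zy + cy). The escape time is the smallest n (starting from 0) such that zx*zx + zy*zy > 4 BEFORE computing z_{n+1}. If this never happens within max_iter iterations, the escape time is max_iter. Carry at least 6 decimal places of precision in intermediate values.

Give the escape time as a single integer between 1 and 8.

z_0 = 0 + 0i, c = 0.1170 + -0.6190i
Iter 1: z = 0.1170 + -0.6190i, |z|^2 = 0.3968
Iter 2: z = -0.2525 + -0.7638i, |z|^2 = 0.6472
Iter 3: z = -0.4027 + -0.2333i, |z|^2 = 0.2166
Iter 4: z = 0.2248 + -0.4311i, |z|^2 = 0.2364
Iter 5: z = -0.0183 + -0.8128i, |z|^2 = 0.6609
Iter 6: z = -0.5433 + -0.5892i, |z|^2 = 0.6423
Iter 7: z = 0.0650 + 0.0212i, |z|^2 = 0.0047

Answer: 8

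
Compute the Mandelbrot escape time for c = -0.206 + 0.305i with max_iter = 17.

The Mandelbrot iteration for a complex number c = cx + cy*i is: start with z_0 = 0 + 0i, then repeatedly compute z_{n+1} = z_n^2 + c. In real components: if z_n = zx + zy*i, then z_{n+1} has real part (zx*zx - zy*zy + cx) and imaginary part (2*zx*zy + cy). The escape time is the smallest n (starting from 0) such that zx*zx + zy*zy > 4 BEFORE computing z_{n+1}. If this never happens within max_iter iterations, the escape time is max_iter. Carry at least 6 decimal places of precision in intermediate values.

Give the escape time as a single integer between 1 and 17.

z_0 = 0 + 0i, c = -0.2060 + 0.3050i
Iter 1: z = -0.2060 + 0.3050i, |z|^2 = 0.1355
Iter 2: z = -0.2566 + 0.1793i, |z|^2 = 0.0980
Iter 3: z = -0.1723 + 0.2130i, |z|^2 = 0.0751
Iter 4: z = -0.2217 + 0.2316i, |z|^2 = 0.1028
Iter 5: z = -0.2105 + 0.2023i, |z|^2 = 0.0852
Iter 6: z = -0.2026 + 0.2198i, |z|^2 = 0.0894
Iter 7: z = -0.2133 + 0.2159i, |z|^2 = 0.0921
Iter 8: z = -0.2071 + 0.2129i, |z|^2 = 0.0882
Iter 9: z = -0.2084 + 0.2168i, |z|^2 = 0.0904
Iter 10: z = -0.2096 + 0.2146i, |z|^2 = 0.0900
Iter 11: z = -0.2081 + 0.2150i, |z|^2 = 0.0896
Iter 12: z = -0.2089 + 0.2155i, |z|^2 = 0.0901
Iter 13: z = -0.2088 + 0.2150i, |z|^2 = 0.0898
Iter 14: z = -0.2086 + 0.2152i, |z|^2 = 0.0898
Iter 15: z = -0.2088 + 0.2152i, |z|^2 = 0.0899
Iter 16: z = -0.2087 + 0.2151i, |z|^2 = 0.0898

Answer: 17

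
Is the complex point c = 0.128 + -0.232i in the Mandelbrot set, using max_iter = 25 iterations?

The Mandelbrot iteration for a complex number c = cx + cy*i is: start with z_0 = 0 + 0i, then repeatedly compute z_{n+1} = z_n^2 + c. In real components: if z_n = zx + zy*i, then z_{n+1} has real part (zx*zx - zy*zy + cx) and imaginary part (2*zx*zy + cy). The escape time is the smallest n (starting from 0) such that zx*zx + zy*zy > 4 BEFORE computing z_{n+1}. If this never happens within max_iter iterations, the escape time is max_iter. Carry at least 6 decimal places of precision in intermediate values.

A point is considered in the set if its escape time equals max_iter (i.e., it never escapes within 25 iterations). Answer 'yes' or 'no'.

z_0 = 0 + 0i, c = 0.1280 + -0.2320i
Iter 1: z = 0.1280 + -0.2320i, |z|^2 = 0.0702
Iter 2: z = 0.0906 + -0.2914i, |z|^2 = 0.0931
Iter 3: z = 0.0513 + -0.2848i, |z|^2 = 0.0837
Iter 4: z = 0.0495 + -0.2612i, |z|^2 = 0.0707
Iter 5: z = 0.0622 + -0.2579i, |z|^2 = 0.0704
Iter 6: z = 0.0654 + -0.2641i, |z|^2 = 0.0740
Iter 7: z = 0.0625 + -0.2665i, |z|^2 = 0.0749
Iter 8: z = 0.0609 + -0.2653i, |z|^2 = 0.0741
Iter 9: z = 0.0613 + -0.2643i, |z|^2 = 0.0736
Iter 10: z = 0.0619 + -0.2644i, |z|^2 = 0.0737
Iter 11: z = 0.0619 + -0.2647i, |z|^2 = 0.0739
Iter 12: z = 0.0617 + -0.2648i, |z|^2 = 0.0739
Iter 13: z = 0.0617 + -0.2647i, |z|^2 = 0.0739
Iter 14: z = 0.0617 + -0.2647i, |z|^2 = 0.0739
Iter 15: z = 0.0618 + -0.2647i, |z|^2 = 0.0739
Iter 16: z = 0.0618 + -0.2647i, |z|^2 = 0.0739
Iter 17: z = 0.0618 + -0.2647i, |z|^2 = 0.0739
Iter 18: z = 0.0617 + -0.2647i, |z|^2 = 0.0739
Iter 19: z = 0.0618 + -0.2647i, |z|^2 = 0.0739
Iter 20: z = 0.0618 + -0.2647i, |z|^2 = 0.0739
Iter 21: z = 0.0618 + -0.2647i, |z|^2 = 0.0739
Iter 22: z = 0.0618 + -0.2647i, |z|^2 = 0.0739
Iter 23: z = 0.0618 + -0.2647i, |z|^2 = 0.0739
Iter 24: z = 0.0618 + -0.2647i, |z|^2 = 0.0739
Did not escape in 25 iterations → in set

Answer: yes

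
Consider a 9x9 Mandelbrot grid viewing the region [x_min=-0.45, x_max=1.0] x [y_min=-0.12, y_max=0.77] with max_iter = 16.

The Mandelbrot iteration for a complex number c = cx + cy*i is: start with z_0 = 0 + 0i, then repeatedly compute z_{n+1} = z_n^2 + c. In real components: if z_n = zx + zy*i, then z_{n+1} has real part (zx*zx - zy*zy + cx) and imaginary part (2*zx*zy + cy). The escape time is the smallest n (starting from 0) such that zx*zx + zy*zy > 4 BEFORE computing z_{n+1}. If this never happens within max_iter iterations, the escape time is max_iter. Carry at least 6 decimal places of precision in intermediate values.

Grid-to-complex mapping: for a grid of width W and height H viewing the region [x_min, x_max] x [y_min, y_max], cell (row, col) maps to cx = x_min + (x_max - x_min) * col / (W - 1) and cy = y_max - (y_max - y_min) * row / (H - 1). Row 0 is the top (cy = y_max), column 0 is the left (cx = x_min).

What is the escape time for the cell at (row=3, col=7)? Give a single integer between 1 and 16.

z_0 = 0 + 0i, c = 0.8188 + 0.4363i
Iter 1: z = 0.8188 + 0.4363i, |z|^2 = 0.8607
Iter 2: z = 1.2988 + 1.1506i, |z|^2 = 3.0108
Iter 3: z = 1.1817 + 3.4250i, |z|^2 = 13.1273
Escaped at iteration 3

Answer: 3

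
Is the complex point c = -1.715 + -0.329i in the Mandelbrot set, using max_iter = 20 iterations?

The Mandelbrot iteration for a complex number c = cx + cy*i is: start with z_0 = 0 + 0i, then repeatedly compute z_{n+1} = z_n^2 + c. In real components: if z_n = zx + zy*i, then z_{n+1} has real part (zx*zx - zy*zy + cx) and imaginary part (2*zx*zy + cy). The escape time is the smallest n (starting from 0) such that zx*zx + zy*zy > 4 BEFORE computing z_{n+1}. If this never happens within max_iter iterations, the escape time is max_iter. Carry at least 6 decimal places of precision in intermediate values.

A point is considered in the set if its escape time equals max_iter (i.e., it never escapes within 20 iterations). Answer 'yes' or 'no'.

z_0 = 0 + 0i, c = -1.7150 + -0.3290i
Iter 1: z = -1.7150 + -0.3290i, |z|^2 = 3.0495
Iter 2: z = 1.1180 + 0.7995i, |z|^2 = 1.8890
Iter 3: z = -1.1043 + 1.4586i, |z|^2 = 3.3469
Iter 4: z = -2.6231 + -3.5503i, |z|^2 = 19.4855
Escaped at iteration 4

Answer: no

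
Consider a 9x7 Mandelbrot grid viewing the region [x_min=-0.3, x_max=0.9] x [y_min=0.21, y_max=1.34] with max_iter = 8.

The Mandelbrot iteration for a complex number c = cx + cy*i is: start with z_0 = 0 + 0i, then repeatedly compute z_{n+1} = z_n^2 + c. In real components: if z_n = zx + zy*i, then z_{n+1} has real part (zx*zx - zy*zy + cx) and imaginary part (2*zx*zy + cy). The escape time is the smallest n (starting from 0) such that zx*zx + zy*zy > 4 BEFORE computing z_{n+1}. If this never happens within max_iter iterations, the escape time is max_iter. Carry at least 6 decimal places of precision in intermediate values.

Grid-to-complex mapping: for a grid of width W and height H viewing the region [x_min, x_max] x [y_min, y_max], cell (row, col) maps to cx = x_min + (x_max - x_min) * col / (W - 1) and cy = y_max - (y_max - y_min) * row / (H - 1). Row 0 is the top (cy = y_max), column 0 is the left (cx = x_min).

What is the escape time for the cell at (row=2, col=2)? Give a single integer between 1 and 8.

Answer: 7

Derivation:
z_0 = 0 + 0i, c = 0.0000 + 0.9633i
Iter 1: z = 0.0000 + 0.9633i, |z|^2 = 0.9280
Iter 2: z = -0.9280 + 0.9633i, |z|^2 = 1.7892
Iter 3: z = -0.0668 + -0.8246i, |z|^2 = 0.6845
Iter 4: z = -0.6756 + 1.0735i, |z|^2 = 1.6088
Iter 5: z = -0.6961 + -0.4871i, |z|^2 = 0.7218
Iter 6: z = 0.2472 + 1.6414i, |z|^2 = 2.7555
Iter 7: z = -2.6332 + 1.7749i, |z|^2 = 10.0842
Escaped at iteration 7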